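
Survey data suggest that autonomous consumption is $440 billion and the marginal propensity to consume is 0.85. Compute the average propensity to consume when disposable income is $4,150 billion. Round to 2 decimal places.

APC = 0.96

C = 440 + 0.85(4150) = 3967.5
APC = C/Y = 3967.5/4150 = 0.96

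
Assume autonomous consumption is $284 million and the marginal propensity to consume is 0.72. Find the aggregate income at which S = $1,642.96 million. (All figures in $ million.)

S = Y − C = -284 + 0.28Y
-284 + 0.28Y = 1642.96, so 0.28Y = 1926.96 and Y = 6882

Y = 6882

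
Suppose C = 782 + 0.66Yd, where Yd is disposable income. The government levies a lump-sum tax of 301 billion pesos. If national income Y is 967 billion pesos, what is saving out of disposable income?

Yd = Y − T = 967 − 301 = 666
C = 782 + 0.66(666) = 782 + 439.56 = 1221.56
S = Yd − C = 666 − 1221.56 = -555.56

S = -555.56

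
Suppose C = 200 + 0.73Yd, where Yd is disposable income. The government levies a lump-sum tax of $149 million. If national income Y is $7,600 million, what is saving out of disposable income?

S = 1811.77

Yd = Y − T = 7600 − 149 = 7451
C = 200 + 0.73(7451) = 200 + 5439.23 = 5639.23
S = Yd − C = 7451 − 5639.23 = 1811.77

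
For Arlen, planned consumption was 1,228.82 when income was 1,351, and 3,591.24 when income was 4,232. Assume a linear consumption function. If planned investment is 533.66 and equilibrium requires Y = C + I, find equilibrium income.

MPC = (3591.24 − 1228.82)/(4232 − 1351) = 2362.42/2881 = 0.82
a = 1228.82 − 0.82(1351) = 121
Equilibrium: Y = 121 + 0.82Y + 533.66
0.18Y = 654.66, so Y = 654.66/0.18 = 3637

Y = 3637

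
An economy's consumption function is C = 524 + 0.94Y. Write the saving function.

S = -524 + 0.06Y

S = Y − C = Y − (524 + 0.94Y) = -524 + (1 − 0.94)Y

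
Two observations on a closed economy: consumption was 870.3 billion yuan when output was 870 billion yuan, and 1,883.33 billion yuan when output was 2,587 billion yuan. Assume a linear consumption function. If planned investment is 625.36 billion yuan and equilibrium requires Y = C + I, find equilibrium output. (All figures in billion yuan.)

MPC = (1883.33 − 870.3)/(2587 − 870) = 1013.03/1717 = 0.59
a = 870.3 − 0.59(870) = 357
Equilibrium: Y = 357 + 0.59Y + 625.36
0.41Y = 982.36, so Y = 982.36/0.41 = 2396

Y = 2396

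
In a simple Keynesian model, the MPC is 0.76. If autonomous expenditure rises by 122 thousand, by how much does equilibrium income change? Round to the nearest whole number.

ΔY ≈ 508

The multiplier is 1/(1 − MPC) = 1/0.24.
ΔY = 122/0.24 = 508.33 ≈ 508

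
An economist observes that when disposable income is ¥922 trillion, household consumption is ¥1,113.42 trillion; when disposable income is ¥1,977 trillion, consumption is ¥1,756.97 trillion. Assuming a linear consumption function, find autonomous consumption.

a = 551

MPC = ΔC/ΔY = (1756.97 − 1113.42)/(1977 − 922) = 643.55/1055 = 0.61
a = C − MPC·Y = 1113.42 − 0.61(922) = 1113.42 − 562.42 = 551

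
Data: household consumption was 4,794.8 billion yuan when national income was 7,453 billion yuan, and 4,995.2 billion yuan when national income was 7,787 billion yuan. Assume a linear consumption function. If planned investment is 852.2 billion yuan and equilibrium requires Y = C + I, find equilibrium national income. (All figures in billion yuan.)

MPC = (4995.2 − 4794.8)/(7787 − 7453) = 200.4/334 = 0.6
a = 4794.8 − 0.6(7453) = 323
Equilibrium: Y = 323 + 0.6Y + 852.2
0.4Y = 1175.2, so Y = 1175.2/0.4 = 2938

Y = 2938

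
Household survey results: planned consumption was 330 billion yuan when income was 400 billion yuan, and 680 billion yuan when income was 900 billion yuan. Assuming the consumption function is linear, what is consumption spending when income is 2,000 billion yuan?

C = 1450

MPC = (680 − 330)/(900 − 400) = 350/500 = 0.7
a = 330 − 0.7(400) = 330 − 280 = 50
C = 50 + 0.7(2000) = 50 + 1400 = 1450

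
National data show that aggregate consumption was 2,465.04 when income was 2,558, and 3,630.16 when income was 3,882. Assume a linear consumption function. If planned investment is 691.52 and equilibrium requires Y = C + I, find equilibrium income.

MPC = (3630.16 − 2465.04)/(3882 − 2558) = 1165.12/1324 = 0.88
a = 2465.04 − 0.88(2558) = 214
Equilibrium: Y = 214 + 0.88Y + 691.52
0.12Y = 905.52, so Y = 905.52/0.12 = 7546

Y = 7546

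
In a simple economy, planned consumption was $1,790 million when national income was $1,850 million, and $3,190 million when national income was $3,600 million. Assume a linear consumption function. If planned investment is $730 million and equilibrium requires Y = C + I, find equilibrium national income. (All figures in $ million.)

Y = 5200

MPC = (3190 − 1790)/(3600 − 1850) = 1400/1750 = 0.8
a = 1790 − 0.8(1850) = 310
Equilibrium: Y = 310 + 0.8Y + 730
0.2Y = 1040, so Y = 1040/0.2 = 5200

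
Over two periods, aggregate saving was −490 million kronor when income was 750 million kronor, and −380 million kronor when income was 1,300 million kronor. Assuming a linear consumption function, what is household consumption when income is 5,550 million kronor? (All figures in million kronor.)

C = 5080

MPS = ΔS/ΔY = (-380 − (-490))/(1300 − 750) = 110/550 = 0.2
MPC = 1 − MPS = 0.8
Autonomous saving = -490 − 0.2(750) = -640, so a = 640
C = 640 + 0.8(5550) = 640 + 4440 = 5080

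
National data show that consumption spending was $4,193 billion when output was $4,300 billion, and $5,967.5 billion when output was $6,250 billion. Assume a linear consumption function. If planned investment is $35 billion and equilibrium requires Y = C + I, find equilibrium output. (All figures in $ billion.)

Y = 3500

MPC = (5967.5 − 4193)/(6250 − 4300) = 1774.5/1950 = 0.91
a = 4193 − 0.91(4300) = 280
Equilibrium: Y = 280 + 0.91Y + 35
0.09Y = 315, so Y = 315/0.09 = 3500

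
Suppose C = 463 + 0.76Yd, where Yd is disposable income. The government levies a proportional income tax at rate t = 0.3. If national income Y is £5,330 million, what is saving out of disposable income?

Yd = (1 − 0.3)(5330) = 0.7(5330) = 3731
C = 463 + 0.76(3731) = 463 + 2835.56 = 3298.56
S = Yd − C = 3731 − 3298.56 = 432.44

S = 432.44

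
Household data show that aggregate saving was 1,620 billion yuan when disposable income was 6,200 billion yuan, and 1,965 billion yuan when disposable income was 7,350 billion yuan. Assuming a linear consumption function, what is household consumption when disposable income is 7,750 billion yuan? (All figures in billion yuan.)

MPS = ΔS/ΔY = (1965 − 1620)/(7350 − 6200) = 345/1150 = 0.3
MPC = 1 − MPS = 0.7
Autonomous saving = 1620 − 0.3(6200) = -240, so a = 240
C = 240 + 0.7(7750) = 240 + 5425 = 5665

C = 5665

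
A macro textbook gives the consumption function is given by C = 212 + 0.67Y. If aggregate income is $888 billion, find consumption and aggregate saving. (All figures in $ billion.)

C = 212 + 0.67(888) = 212 + 594.96 = 806.96
S = Y − C = 888 − 806.96 = 81.04

C = 806.96; S = 81.04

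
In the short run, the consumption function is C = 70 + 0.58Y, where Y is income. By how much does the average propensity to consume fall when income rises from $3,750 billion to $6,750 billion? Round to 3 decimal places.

ΔAPC = 0.008

At Y = 3750: C = 70 + 0.58(3750) = 2245, APC = 2245/3750 = 0.5987
At Y = 6750: C = 3985, APC = 3985/6750 = 0.5904
Fall in APC = 0.5987 − 0.5904 = 0.0083 ≈ 0.008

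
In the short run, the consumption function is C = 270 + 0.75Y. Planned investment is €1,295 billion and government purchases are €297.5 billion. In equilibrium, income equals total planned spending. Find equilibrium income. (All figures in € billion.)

Y = C + I + G = 270 + 0.75Y + 1295 + 297.5
Y − 0.75Y = 1862.5
0.25Y = 1862.5, so Y = 1862.5/0.25 = 7450

Y = 7450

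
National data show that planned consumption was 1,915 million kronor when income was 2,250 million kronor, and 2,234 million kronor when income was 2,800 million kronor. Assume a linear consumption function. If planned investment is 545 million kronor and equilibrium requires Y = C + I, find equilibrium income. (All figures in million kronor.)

MPC = (2234 − 1915)/(2800 − 2250) = 319/550 = 0.58
a = 1915 − 0.58(2250) = 610
Equilibrium: Y = 610 + 0.58Y + 545
0.42Y = 1155, so Y = 1155/0.42 = 2750

Y = 2750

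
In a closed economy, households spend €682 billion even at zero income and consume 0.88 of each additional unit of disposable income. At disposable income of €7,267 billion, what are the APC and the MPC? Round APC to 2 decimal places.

MPC = 0.88 (the slope of the consumption function)
C = 682 + 0.88(7267) = 7076.96, so APC = 7076.96/7267 = 0.97

APC = 0.97; MPC = 0.88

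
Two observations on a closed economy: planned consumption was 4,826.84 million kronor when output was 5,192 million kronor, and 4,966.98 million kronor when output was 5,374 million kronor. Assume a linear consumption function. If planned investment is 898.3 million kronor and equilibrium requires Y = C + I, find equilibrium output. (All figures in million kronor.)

MPC = (4966.98 − 4826.84)/(5374 − 5192) = 140.14/182 = 0.77
a = 4826.84 − 0.77(5192) = 829
Equilibrium: Y = 829 + 0.77Y + 898.3
0.23Y = 1727.3, so Y = 1727.3/0.23 = 7510

Y = 7510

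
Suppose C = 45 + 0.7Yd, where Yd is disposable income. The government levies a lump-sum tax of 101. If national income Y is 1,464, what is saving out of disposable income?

Yd = Y − T = 1464 − 101 = 1363
C = 45 + 0.7(1363) = 45 + 954.1 = 999.1
S = Yd − C = 1363 − 999.1 = 363.9

S = 363.9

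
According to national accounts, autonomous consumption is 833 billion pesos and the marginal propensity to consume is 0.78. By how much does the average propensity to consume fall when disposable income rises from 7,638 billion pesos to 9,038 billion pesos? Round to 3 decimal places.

ΔAPC = 0.017

At Y = 7638: C = 833 + 0.78(7638) = 6790.64, APC = 6790.64/7638 = 0.8891
At Y = 9038: C = 7882.64, APC = 7882.64/9038 = 0.8722
Fall in APC = 0.8891 − 0.8722 = 0.0169 ≈ 0.017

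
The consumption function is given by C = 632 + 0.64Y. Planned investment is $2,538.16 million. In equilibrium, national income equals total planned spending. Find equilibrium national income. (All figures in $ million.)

Y = 8806

Y = C + I = 632 + 0.64Y + 2538.16
Y − 0.64Y = 3170.16
0.36Y = 3170.16, so Y = 3170.16/0.36 = 8806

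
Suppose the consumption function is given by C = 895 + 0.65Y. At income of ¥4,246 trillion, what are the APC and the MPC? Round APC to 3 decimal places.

APC = 0.861; MPC = 0.65

MPC = 0.65 (the slope of the consumption function)
C = 895 + 0.65(4246) = 3654.9, so APC = 3654.9/4246 = 0.861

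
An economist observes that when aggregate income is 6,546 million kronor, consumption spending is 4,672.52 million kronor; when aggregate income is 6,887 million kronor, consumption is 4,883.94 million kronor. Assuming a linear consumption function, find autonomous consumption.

a = 614

MPC = ΔC/ΔY = (4883.94 − 4672.52)/(6887 − 6546) = 211.42/341 = 0.62
a = C − MPC·Y = 4672.52 − 0.62(6546) = 4672.52 − 4058.52 = 614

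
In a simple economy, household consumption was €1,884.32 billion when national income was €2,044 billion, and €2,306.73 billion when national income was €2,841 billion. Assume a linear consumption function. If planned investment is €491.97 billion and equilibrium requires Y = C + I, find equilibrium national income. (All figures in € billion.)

Y = 2751

MPC = (2306.73 − 1884.32)/(2841 − 2044) = 422.41/797 = 0.53
a = 1884.32 − 0.53(2044) = 801
Equilibrium: Y = 801 + 0.53Y + 491.97
0.47Y = 1292.97, so Y = 1292.97/0.47 = 2751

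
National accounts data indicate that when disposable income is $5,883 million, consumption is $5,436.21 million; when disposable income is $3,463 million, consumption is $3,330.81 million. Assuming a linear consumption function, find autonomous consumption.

MPC = ΔC/ΔY = (5436.21 − 3330.81)/(5883 − 3463) = 2105.4/2420 = 0.87
a = C − MPC·Y = 3330.81 − 0.87(3463) = 3330.81 − 3012.81 = 318

a = 318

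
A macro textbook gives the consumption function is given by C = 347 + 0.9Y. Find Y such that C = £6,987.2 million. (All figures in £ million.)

347 + 0.9Y = 6987.2
0.9Y = 6640.2, so Y = 6640.2/0.9 = 7378

Y = 7378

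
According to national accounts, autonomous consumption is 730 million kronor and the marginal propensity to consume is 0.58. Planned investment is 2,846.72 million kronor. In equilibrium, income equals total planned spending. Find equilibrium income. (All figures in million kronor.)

Y = C + I = 730 + 0.58Y + 2846.72
Y − 0.58Y = 3576.72
0.42Y = 3576.72, so Y = 3576.72/0.42 = 8516

Y = 8516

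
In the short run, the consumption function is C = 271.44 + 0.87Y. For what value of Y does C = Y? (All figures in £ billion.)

At break-even, C = Y: 271.44 + 0.87Y = Y
0.13Y = 271.44, so Y = 271.44/0.13 = 2088

Y = 2088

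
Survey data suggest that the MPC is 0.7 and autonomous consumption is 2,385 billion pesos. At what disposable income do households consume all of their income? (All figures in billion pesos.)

At break-even, C = Y: 2385 + 0.7Y = Y
0.3Y = 2385, so Y = 2385/0.3 = 7950

Y = 7950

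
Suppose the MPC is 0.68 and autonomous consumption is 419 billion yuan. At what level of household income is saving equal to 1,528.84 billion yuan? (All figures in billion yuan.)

Y = 6087

S = Y − C = -419 + 0.32Y
-419 + 0.32Y = 1528.84, so 0.32Y = 1947.84 and Y = 6087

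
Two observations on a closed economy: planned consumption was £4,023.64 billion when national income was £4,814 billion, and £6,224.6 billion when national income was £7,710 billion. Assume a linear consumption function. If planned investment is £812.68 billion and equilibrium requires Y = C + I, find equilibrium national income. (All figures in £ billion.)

MPC = (6224.6 − 4023.64)/(7710 − 4814) = 2200.96/2896 = 0.76
a = 4023.64 − 0.76(4814) = 365
Equilibrium: Y = 365 + 0.76Y + 812.68
0.24Y = 1177.68, so Y = 1177.68/0.24 = 4907

Y = 4907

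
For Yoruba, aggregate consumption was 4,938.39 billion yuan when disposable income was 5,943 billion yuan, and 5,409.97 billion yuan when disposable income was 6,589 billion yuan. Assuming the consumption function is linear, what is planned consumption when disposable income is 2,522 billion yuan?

MPC = (5409.97 − 4938.39)/(6589 − 5943) = 471.58/646 = 0.73
a = 4938.39 − 0.73(5943) = 4938.39 − 4338.39 = 600
C = 600 + 0.73(2522) = 600 + 1841.06 = 2441.06

C = 2441.06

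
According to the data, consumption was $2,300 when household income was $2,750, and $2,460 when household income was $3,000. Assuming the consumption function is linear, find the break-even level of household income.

Y = 1500

MPC = (2460 − 2300)/(3000 − 2750) = 160/250 = 0.64
a = 2300 − 0.64(2750) = 2300 − 1760 = 540
Break-even: Y = a/(1−MPC) = 540/0.36 = 1500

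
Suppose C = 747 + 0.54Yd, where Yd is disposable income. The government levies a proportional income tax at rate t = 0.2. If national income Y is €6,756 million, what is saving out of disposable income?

Yd = (1 − 0.2)(6756) = 0.8(6756) = 5404.8
C = 747 + 0.54(5404.8) = 747 + 2918.592 = 3665.592
S = Yd − C = 5404.8 − 3665.592 = 1739.208

S = 1739.208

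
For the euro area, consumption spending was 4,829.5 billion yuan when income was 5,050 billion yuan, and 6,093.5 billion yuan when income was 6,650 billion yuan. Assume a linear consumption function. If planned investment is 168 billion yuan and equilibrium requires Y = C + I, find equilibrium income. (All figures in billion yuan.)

Y = 4800

MPC = (6093.5 − 4829.5)/(6650 − 5050) = 1264/1600 = 0.79
a = 4829.5 − 0.79(5050) = 840
Equilibrium: Y = 840 + 0.79Y + 168
0.21Y = 1008, so Y = 1008/0.21 = 4800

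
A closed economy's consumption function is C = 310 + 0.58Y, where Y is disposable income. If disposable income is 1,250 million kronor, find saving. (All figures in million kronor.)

C = 310 + 0.58(1250) = 310 + 725 = 1035
S = Y − C = 1250 − 1035 = 215

S = 215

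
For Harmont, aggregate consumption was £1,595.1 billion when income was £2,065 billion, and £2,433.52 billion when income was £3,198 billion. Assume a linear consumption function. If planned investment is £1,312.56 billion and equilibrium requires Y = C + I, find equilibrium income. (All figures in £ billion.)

MPC = (2433.52 − 1595.1)/(3198 − 2065) = 838.42/1133 = 0.74
a = 1595.1 − 0.74(2065) = 67
Equilibrium: Y = 67 + 0.74Y + 1312.56
0.26Y = 1379.56, so Y = 1379.56/0.26 = 5306

Y = 5306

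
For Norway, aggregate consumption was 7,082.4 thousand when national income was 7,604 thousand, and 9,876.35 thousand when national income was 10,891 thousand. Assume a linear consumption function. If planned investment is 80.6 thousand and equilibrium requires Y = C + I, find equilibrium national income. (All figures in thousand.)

MPC = (9876.35 − 7082.4)/(10891 − 7604) = 2793.95/3287 = 0.85
a = 7082.4 − 0.85(7604) = 619
Equilibrium: Y = 619 + 0.85Y + 80.6
0.15Y = 699.6, so Y = 699.6/0.15 = 4664

Y = 4664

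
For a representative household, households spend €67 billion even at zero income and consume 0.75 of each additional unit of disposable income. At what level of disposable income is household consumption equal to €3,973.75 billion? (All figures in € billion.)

Y = 5209

67 + 0.75Y = 3973.75
0.75Y = 3906.75, so Y = 3906.75/0.75 = 5209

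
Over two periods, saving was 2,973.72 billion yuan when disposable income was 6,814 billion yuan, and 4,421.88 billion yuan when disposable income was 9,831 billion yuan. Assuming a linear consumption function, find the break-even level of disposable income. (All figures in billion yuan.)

MPS = ΔS/ΔY = (4421.88 − 2973.72)/(9831 − 6814) = 1448.16/3017 = 0.48
MPC = 1 − MPS = 0.52
From S(6814) = 2973.72: −a + 0.48(6814) = 2973.72, so a = 3270.72 − 2973.72 = 297
Break-even (S = 0): Y = a/MPS = 297/0.48 = 618.75

Y = 618.75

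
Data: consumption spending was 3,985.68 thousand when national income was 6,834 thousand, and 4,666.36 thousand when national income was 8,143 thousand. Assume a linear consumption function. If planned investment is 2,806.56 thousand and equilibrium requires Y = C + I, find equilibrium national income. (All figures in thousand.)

MPC = (4666.36 − 3985.68)/(8143 − 6834) = 680.68/1309 = 0.52
a = 3985.68 − 0.52(6834) = 432
Equilibrium: Y = 432 + 0.52Y + 2806.56
0.48Y = 3238.56, so Y = 3238.56/0.48 = 6747

Y = 6747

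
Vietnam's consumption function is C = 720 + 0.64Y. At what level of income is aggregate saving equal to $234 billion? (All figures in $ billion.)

S = Y − C = -720 + 0.36Y
-720 + 0.36Y = 234, so 0.36Y = 954 and Y = 2650

Y = 2650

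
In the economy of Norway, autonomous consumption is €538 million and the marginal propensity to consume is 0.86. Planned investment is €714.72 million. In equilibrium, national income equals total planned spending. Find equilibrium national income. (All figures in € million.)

Y = 8948

Y = C + I = 538 + 0.86Y + 714.72
Y − 0.86Y = 1252.72
0.14Y = 1252.72, so Y = 1252.72/0.14 = 8948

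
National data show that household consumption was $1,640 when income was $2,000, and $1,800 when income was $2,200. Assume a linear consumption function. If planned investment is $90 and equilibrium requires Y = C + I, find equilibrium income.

MPC = (1800 − 1640)/(2200 − 2000) = 160/200 = 0.8
a = 1640 − 0.8(2000) = 40
Equilibrium: Y = 40 + 0.8Y + 90
0.2Y = 130, so Y = 130/0.2 = 650

Y = 650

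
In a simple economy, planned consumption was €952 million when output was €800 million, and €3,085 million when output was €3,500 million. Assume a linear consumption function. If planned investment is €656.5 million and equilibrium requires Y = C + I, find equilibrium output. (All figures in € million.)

MPC = (3085 − 952)/(3500 − 800) = 2133/2700 = 0.79
a = 952 − 0.79(800) = 320
Equilibrium: Y = 320 + 0.79Y + 656.5
0.21Y = 976.5, so Y = 976.5/0.21 = 4650

Y = 4650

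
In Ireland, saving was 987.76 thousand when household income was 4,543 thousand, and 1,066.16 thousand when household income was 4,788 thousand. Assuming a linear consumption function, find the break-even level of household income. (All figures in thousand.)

Y = 1456.25

MPS = ΔS/ΔY = (1066.16 − 987.76)/(4788 − 4543) = 78.4/245 = 0.32
MPC = 1 − MPS = 0.68
From S(4543) = 987.76: −a + 0.32(4543) = 987.76, so a = 1453.76 − 987.76 = 466
Break-even (S = 0): Y = a/MPS = 466/0.32 = 1456.25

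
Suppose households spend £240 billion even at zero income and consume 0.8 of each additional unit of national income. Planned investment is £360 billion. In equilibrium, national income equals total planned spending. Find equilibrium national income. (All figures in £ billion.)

Y = C + I = 240 + 0.8Y + 360
Y − 0.8Y = 600
0.2Y = 600, so Y = 600/0.2 = 3000

Y = 3000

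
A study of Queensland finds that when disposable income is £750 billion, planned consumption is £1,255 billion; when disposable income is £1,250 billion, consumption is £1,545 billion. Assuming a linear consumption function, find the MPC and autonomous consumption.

MPC = 0.58; a = 820

MPC = ΔC/ΔY = (1545 − 1255)/(1250 − 750) = 290/500 = 0.58
a = C − MPC·Y = 1255 − 0.58(750) = 1255 − 435 = 820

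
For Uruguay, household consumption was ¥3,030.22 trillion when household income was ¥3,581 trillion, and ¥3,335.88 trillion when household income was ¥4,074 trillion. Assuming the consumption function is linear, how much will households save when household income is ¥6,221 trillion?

MPC = (3335.88 − 3030.22)/(4074 − 3581) = 305.66/493 = 0.62
a = 3030.22 − 0.62(3581) = 3030.22 − 2220.22 = 810
C = 810 + 0.62(6221) = 4667.02
S = 6221 − 4667.02 = 1553.98

S = 1553.98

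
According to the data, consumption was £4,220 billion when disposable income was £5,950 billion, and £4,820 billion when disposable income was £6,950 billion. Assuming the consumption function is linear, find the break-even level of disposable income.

Y = 1625

MPC = (4820 − 4220)/(6950 − 5950) = 600/1000 = 0.6
a = 4220 − 0.6(5950) = 4220 − 3570 = 650
Break-even: Y = a/(1−MPC) = 650/0.4 = 1625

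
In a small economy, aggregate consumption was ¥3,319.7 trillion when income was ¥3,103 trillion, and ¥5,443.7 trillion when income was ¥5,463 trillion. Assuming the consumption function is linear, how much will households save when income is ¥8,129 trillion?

MPC = (5443.7 − 3319.7)/(5463 − 3103) = 2124/2360 = 0.9
a = 3319.7 − 0.9(3103) = 3319.7 − 2792.7 = 527
C = 527 + 0.9(8129) = 7843.1
S = 8129 − 7843.1 = 285.9

S = 285.9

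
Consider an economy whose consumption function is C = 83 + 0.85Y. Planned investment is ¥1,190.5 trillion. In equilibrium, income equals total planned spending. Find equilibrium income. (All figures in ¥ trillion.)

Y = C + I = 83 + 0.85Y + 1190.5
Y − 0.85Y = 1273.5
0.15Y = 1273.5, so Y = 1273.5/0.15 = 8490

Y = 8490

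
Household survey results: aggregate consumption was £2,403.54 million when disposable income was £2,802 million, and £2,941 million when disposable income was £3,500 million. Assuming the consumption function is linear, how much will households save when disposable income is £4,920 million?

S = 885.6

MPC = (2941 − 2403.54)/(3500 − 2802) = 537.46/698 = 0.77
a = 2403.54 − 0.77(2802) = 2403.54 − 2157.54 = 246
C = 246 + 0.77(4920) = 4034.4
S = 4920 − 4034.4 = 885.6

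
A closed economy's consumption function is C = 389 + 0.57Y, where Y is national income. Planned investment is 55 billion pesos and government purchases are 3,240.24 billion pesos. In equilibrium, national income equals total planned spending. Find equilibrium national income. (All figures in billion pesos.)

Y = C + I + G = 389 + 0.57Y + 55 + 3240.24
Y − 0.57Y = 3684.24
0.43Y = 3684.24, so Y = 3684.24/0.43 = 8568

Y = 8568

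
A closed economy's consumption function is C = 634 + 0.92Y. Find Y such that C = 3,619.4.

Y = 3245

634 + 0.92Y = 3619.4
0.92Y = 2985.4, so Y = 2985.4/0.92 = 3245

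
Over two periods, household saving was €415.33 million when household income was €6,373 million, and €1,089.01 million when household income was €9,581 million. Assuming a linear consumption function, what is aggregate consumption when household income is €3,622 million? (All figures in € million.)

MPS = ΔS/ΔY = (1089.01 − 415.33)/(9581 − 6373) = 673.68/3208 = 0.21
MPC = 1 − MPS = 0.79
Autonomous saving = 415.33 − 0.21(6373) = -923, so a = 923
C = 923 + 0.79(3622) = 923 + 2861.38 = 3784.38

C = 3784.38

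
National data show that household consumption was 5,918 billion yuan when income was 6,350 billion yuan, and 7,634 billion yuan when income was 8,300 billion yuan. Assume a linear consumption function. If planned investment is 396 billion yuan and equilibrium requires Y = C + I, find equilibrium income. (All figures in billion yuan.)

Y = 6050

MPC = (7634 − 5918)/(8300 − 6350) = 1716/1950 = 0.88
a = 5918 − 0.88(6350) = 330
Equilibrium: Y = 330 + 0.88Y + 396
0.12Y = 726, so Y = 726/0.12 = 6050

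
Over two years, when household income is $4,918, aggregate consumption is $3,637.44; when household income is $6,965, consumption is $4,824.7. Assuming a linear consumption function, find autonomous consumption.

MPC = ΔC/ΔY = (4824.7 − 3637.44)/(6965 − 4918) = 1187.26/2047 = 0.58
a = C − MPC·Y = 3637.44 − 0.58(4918) = 3637.44 − 2852.44 = 785

a = 785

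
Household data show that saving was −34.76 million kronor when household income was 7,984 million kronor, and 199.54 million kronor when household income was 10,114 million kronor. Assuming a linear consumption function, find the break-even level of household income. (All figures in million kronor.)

Y = 8300

MPS = ΔS/ΔY = (199.54 − (-34.76))/(10114 − 7984) = 234.3/2130 = 0.11
MPC = 1 − MPS = 0.89
From S(7984) = -34.76: −a + 0.11(7984) = -34.76, so a = 878.24 − (-34.76) = 913
Break-even (S = 0): Y = a/MPS = 913/0.11 = 8300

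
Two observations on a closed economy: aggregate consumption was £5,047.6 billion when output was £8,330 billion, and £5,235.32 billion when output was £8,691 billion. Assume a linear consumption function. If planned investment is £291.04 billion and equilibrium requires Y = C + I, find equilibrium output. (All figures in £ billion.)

Y = 2098

MPC = (5235.32 − 5047.6)/(8691 − 8330) = 187.72/361 = 0.52
a = 5047.6 − 0.52(8330) = 716
Equilibrium: Y = 716 + 0.52Y + 291.04
0.48Y = 1007.04, so Y = 1007.04/0.48 = 2098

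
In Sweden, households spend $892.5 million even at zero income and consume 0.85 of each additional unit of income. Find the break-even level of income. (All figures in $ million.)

At break-even, C = Y: 892.5 + 0.85Y = Y
0.15Y = 892.5, so Y = 892.5/0.15 = 5950

Y = 5950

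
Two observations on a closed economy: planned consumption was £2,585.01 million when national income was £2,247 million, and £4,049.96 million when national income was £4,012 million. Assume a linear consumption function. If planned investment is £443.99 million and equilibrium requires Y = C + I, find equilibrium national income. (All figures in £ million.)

Y = 6847

MPC = (4049.96 − 2585.01)/(4012 − 2247) = 1464.95/1765 = 0.83
a = 2585.01 − 0.83(2247) = 720
Equilibrium: Y = 720 + 0.83Y + 443.99
0.17Y = 1163.99, so Y = 1163.99/0.17 = 6847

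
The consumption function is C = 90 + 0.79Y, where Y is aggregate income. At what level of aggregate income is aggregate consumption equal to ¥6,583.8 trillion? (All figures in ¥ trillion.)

90 + 0.79Y = 6583.8
0.79Y = 6493.8, so Y = 6493.8/0.79 = 8220

Y = 8220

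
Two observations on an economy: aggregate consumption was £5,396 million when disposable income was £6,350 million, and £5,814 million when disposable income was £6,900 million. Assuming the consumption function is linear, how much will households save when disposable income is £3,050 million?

S = 162

MPC = (5814 − 5396)/(6900 − 6350) = 418/550 = 0.76
a = 5396 − 0.76(6350) = 5396 − 4826 = 570
C = 570 + 0.76(3050) = 2888
S = 3050 − 2888 = 162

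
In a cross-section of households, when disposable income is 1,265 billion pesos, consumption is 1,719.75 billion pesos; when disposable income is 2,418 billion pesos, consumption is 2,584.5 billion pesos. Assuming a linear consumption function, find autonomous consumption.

a = 771

MPC = ΔC/ΔY = (2584.5 − 1719.75)/(2418 − 1265) = 864.75/1153 = 0.75
a = C − MPC·Y = 1719.75 − 0.75(1265) = 1719.75 − 948.75 = 771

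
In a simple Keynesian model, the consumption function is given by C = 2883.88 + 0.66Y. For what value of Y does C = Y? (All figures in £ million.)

At break-even, C = Y: 2883.88 + 0.66Y = Y
0.34Y = 2883.88, so Y = 2883.88/0.34 = 8482

Y = 8482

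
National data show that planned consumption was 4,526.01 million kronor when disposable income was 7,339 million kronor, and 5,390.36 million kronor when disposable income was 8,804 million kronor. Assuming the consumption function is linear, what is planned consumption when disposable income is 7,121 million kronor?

C = 4397.39

MPC = (5390.36 − 4526.01)/(8804 − 7339) = 864.35/1465 = 0.59
a = 4526.01 − 0.59(7339) = 4526.01 − 4330.01 = 196
C = 196 + 0.59(7121) = 196 + 4201.39 = 4397.39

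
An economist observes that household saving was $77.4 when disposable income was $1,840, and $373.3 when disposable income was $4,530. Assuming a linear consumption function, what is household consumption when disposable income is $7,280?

C = 6604.2

MPS = ΔS/ΔY = (373.3 − 77.4)/(4530 − 1840) = 295.9/2690 = 0.11
MPC = 1 − MPS = 0.89
Autonomous saving = 77.4 − 0.11(1840) = -125, so a = 125
C = 125 + 0.89(7280) = 125 + 6479.2 = 6604.2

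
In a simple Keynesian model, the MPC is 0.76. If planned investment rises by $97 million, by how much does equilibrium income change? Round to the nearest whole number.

ΔY ≈ 404

The multiplier is 1/(1 − MPC) = 1/0.24.
ΔY = 97/0.24 = 404.17 ≈ 404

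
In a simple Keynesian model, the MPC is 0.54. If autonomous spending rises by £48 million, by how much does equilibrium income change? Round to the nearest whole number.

ΔY ≈ 104

The multiplier is 1/(1 − MPC) = 1/0.46.
ΔY = 48/0.46 = 104.35 ≈ 104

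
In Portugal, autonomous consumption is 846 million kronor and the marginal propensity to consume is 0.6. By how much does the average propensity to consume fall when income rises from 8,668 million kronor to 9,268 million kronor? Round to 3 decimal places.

ΔAPC = 0.006

At Y = 8668: C = 846 + 0.6(8668) = 6046.8, APC = 6046.8/8668 = 0.6976
At Y = 9268: C = 6406.8, APC = 6406.8/9268 = 0.6913
Fall in APC = 0.6976 − 0.6913 = 0.0063 ≈ 0.006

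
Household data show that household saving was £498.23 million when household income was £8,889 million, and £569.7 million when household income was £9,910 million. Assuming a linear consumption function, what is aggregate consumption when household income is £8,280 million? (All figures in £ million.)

MPS = ΔS/ΔY = (569.7 − 498.23)/(9910 − 8889) = 71.47/1021 = 0.07
MPC = 1 − MPS = 0.93
Autonomous saving = 498.23 − 0.07(8889) = -124, so a = 124
C = 124 + 0.93(8280) = 124 + 7700.4 = 7824.4

C = 7824.4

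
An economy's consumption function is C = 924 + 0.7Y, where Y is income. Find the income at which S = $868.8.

S = Y − C = -924 + 0.3Y
-924 + 0.3Y = 868.8, so 0.3Y = 1792.8 and Y = 5976

Y = 5976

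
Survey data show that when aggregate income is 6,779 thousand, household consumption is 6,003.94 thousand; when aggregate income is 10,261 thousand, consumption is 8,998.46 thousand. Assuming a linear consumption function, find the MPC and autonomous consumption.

MPC = 0.86; a = 174

MPC = ΔC/ΔY = (8998.46 − 6003.94)/(10261 − 6779) = 2994.52/3482 = 0.86
a = C − MPC·Y = 6003.94 − 0.86(6779) = 6003.94 − 5829.94 = 174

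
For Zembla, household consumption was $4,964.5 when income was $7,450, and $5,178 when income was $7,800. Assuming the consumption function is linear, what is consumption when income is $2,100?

MPC = (5178 − 4964.5)/(7800 − 7450) = 213.5/350 = 0.61
a = 4964.5 − 0.61(7450) = 4964.5 − 4544.5 = 420
C = 420 + 0.61(2100) = 420 + 1281 = 1701

C = 1701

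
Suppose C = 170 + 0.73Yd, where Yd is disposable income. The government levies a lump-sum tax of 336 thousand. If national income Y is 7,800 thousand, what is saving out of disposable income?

S = 1845.28

Yd = Y − T = 7800 − 336 = 7464
C = 170 + 0.73(7464) = 170 + 5448.72 = 5618.72
S = Yd − C = 7464 − 5618.72 = 1845.28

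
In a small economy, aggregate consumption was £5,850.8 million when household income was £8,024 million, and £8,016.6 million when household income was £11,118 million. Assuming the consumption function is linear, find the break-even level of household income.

MPC = (8016.6 − 5850.8)/(11118 − 8024) = 2165.8/3094 = 0.7
a = 5850.8 − 0.7(8024) = 5850.8 − 5616.8 = 234
Break-even: Y = a/(1−MPC) = 234/0.3 = 780

Y = 780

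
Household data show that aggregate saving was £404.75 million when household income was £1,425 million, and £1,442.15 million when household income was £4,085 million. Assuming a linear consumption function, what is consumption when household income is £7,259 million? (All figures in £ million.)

MPS = ΔS/ΔY = (1442.15 − 404.75)/(4085 − 1425) = 1037.4/2660 = 0.39
MPC = 1 − MPS = 0.61
Autonomous saving = 404.75 − 0.39(1425) = -151, so a = 151
C = 151 + 0.61(7259) = 151 + 4427.99 = 4578.99

C = 4578.99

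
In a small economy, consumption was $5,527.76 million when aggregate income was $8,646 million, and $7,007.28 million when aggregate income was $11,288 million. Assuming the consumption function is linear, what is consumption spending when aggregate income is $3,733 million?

MPC = (7007.28 − 5527.76)/(11288 − 8646) = 1479.52/2642 = 0.56
a = 5527.76 − 0.56(8646) = 5527.76 − 4841.76 = 686
C = 686 + 0.56(3733) = 686 + 2090.48 = 2776.48

C = 2776.48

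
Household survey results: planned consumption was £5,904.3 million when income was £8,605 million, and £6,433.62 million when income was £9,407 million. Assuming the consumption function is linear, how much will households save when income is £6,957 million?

S = 2140.38

MPC = (6433.62 − 5904.3)/(9407 − 8605) = 529.32/802 = 0.66
a = 5904.3 − 0.66(8605) = 5904.3 − 5679.3 = 225
C = 225 + 0.66(6957) = 4816.62
S = 6957 − 4816.62 = 2140.38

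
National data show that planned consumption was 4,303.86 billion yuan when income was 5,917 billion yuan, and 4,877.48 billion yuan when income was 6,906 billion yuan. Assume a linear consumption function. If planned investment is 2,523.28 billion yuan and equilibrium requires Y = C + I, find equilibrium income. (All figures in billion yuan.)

MPC = (4877.48 − 4303.86)/(6906 − 5917) = 573.62/989 = 0.58
a = 4303.86 − 0.58(5917) = 872
Equilibrium: Y = 872 + 0.58Y + 2523.28
0.42Y = 3395.28, so Y = 3395.28/0.42 = 8084

Y = 8084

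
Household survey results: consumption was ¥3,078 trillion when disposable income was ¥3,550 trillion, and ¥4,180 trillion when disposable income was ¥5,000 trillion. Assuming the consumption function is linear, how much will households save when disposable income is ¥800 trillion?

S = -188

MPC = (4180 − 3078)/(5000 − 3550) = 1102/1450 = 0.76
a = 3078 − 0.76(3550) = 3078 − 2698 = 380
C = 380 + 0.76(800) = 988
S = 800 − 988 = -188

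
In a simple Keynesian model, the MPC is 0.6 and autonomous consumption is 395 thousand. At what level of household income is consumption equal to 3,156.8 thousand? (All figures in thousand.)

Y = 4603

395 + 0.6Y = 3156.8
0.6Y = 2761.8, so Y = 2761.8/0.6 = 4603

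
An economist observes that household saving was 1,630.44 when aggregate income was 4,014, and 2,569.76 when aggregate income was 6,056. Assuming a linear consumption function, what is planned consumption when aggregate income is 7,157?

C = 4080.78

MPS = ΔS/ΔY = (2569.76 − 1630.44)/(6056 − 4014) = 939.32/2042 = 0.46
MPC = 1 − MPS = 0.54
Autonomous saving = 1630.44 − 0.46(4014) = -216, so a = 216
C = 216 + 0.54(7157) = 216 + 3864.78 = 4080.78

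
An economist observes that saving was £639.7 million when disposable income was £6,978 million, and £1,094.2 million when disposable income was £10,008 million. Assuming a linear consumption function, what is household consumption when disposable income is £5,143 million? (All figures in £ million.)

MPS = ΔS/ΔY = (1094.2 − 639.7)/(10008 − 6978) = 454.5/3030 = 0.15
MPC = 1 − MPS = 0.85
Autonomous saving = 639.7 − 0.15(6978) = -407, so a = 407
C = 407 + 0.85(5143) = 407 + 4371.55 = 4778.55

C = 4778.55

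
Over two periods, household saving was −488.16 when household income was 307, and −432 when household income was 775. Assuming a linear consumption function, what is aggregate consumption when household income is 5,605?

MPS = ΔS/ΔY = (-432 − (-488.16))/(775 − 307) = 56.16/468 = 0.12
MPC = 1 − MPS = 0.88
Autonomous saving = -488.16 − 0.12(307) = -525, so a = 525
C = 525 + 0.88(5605) = 525 + 4932.4 = 5457.4

C = 5457.4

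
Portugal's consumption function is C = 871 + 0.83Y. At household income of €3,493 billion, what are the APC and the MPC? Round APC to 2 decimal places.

MPC = 0.83 (the slope of the consumption function)
C = 871 + 0.83(3493) = 3770.19, so APC = 3770.19/3493 = 1.08

APC = 1.08; MPC = 0.83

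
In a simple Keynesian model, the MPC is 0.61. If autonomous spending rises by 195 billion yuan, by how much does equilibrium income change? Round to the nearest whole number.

The multiplier is 1/(1 − MPC) = 1/0.39.
ΔY = 195/0.39 = 500.00 ≈ 500

ΔY ≈ 500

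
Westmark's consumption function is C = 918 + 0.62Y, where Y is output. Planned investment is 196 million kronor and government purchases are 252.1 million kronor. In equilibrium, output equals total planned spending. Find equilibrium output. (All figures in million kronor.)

Y = C + I + G = 918 + 0.62Y + 196 + 252.1
Y − 0.62Y = 1366.1
0.38Y = 1366.1, so Y = 1366.1/0.38 = 3595

Y = 3595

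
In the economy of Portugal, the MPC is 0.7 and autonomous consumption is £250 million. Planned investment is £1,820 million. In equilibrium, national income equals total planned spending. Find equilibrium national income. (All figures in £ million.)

Y = 6900

Y = C + I = 250 + 0.7Y + 1820
Y − 0.7Y = 2070
0.3Y = 2070, so Y = 2070/0.3 = 6900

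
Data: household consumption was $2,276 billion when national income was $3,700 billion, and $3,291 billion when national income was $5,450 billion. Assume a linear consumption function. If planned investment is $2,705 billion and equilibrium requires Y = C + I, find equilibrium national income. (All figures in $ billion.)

Y = 6750

MPC = (3291 − 2276)/(5450 − 3700) = 1015/1750 = 0.58
a = 2276 − 0.58(3700) = 130
Equilibrium: Y = 130 + 0.58Y + 2705
0.42Y = 2835, so Y = 2835/0.42 = 6750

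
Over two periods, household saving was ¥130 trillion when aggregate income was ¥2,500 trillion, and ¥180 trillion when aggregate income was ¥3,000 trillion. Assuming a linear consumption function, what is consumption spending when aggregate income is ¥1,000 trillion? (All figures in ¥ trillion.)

MPS = ΔS/ΔY = (180 − 130)/(3000 − 2500) = 50/500 = 0.1
MPC = 1 − MPS = 0.9
Autonomous saving = 130 − 0.1(2500) = -120, so a = 120
C = 120 + 0.9(1000) = 120 + 900 = 1020

C = 1020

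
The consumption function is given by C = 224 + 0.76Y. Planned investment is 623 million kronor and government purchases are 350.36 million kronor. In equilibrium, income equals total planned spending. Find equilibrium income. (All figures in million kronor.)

Y = C + I + G = 224 + 0.76Y + 623 + 350.36
Y − 0.76Y = 1197.36
0.24Y = 1197.36, so Y = 1197.36/0.24 = 4989

Y = 4989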